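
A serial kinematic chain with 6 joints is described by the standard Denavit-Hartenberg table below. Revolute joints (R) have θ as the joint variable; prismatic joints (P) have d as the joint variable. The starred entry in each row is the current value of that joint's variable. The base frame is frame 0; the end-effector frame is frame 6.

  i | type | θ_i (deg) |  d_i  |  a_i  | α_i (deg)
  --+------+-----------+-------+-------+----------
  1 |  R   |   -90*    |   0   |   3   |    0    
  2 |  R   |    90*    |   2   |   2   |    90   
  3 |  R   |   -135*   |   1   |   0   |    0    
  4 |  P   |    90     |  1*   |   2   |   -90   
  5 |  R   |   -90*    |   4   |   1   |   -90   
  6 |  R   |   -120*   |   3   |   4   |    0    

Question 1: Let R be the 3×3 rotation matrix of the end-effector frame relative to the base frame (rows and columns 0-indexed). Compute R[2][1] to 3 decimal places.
End-effector y-axis (col 1 of R) = (0.3536,-0.8660,0.3536)
R[2][1] = 0.3536

0.354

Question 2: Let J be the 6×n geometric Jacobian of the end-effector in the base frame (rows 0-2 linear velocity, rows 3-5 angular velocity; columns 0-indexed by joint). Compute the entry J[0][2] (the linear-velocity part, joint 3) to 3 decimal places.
-1.742

axis z_2 = (0.0000,-1.0000,0.0000); lever o_n−o_2 = (8.8135,-1.0000,1.7424)
cross product → J_v[:, 2] = (-1.7424,0.0000,8.8135)
J_ω[:, 2] = z_2
entry J[0][2] = -1.7424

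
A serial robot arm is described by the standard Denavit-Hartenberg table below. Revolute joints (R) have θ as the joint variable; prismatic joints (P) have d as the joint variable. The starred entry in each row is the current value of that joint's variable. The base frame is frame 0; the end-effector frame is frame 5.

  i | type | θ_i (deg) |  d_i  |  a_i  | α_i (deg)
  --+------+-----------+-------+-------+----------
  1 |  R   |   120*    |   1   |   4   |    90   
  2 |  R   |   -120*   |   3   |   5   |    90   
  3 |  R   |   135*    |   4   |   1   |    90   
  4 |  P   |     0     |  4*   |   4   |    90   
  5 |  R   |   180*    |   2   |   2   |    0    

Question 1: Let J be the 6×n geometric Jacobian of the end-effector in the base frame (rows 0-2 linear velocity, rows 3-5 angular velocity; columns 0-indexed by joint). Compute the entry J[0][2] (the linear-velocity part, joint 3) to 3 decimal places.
axis z_2 = (0.4330,-0.7500,0.5000); lever o_n−o_2 = (5.3294,0.6687,0.3876)
cross product → J_v[:, 2] = (-0.6251,2.4969,4.2866)
J_ω[:, 2] = z_2
entry J[0][2] = -0.6251

-0.625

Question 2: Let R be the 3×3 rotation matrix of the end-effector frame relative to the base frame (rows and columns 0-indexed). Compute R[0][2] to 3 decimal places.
-0.433

End-effector z-axis (col 2 of R) = (-0.4330,0.7500,-0.5000)
R[0][2] = -0.4330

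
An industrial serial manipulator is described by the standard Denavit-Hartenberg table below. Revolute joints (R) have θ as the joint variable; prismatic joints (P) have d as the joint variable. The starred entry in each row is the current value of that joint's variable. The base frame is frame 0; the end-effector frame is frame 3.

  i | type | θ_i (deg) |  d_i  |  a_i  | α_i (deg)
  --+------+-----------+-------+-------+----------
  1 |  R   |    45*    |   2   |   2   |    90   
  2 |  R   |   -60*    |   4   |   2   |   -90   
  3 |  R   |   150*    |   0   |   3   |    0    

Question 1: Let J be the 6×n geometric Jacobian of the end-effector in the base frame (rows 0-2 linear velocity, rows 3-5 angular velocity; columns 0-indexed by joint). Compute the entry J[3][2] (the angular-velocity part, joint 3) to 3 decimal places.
0.612

axis z_2 = (0.6124,0.6124,0.5000); lever o_n−o_2 = (-1.9792,0.1421,2.2500)
cross product → J_v[:, 2] = (1.3068,-2.3674,1.2990)
J_ω[:, 2] = z_2
entry J[3][2] = 0.6124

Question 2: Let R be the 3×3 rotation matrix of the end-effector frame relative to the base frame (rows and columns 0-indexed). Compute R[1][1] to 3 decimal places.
End-effector y-axis (col 1 of R) = (0.4356,-0.7891,0.4330)
R[1][1] = -0.7891

-0.789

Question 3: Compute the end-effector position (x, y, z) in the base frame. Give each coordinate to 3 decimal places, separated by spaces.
2.971 -0.565 2.518

after link 1: o_1 = (1.4142, 1.4142, 2.0000)
after link 2: o_2 = (4.9497, -0.7071, 0.2679)
after link 3: o_3 = (2.9705, -0.5650, 2.5179)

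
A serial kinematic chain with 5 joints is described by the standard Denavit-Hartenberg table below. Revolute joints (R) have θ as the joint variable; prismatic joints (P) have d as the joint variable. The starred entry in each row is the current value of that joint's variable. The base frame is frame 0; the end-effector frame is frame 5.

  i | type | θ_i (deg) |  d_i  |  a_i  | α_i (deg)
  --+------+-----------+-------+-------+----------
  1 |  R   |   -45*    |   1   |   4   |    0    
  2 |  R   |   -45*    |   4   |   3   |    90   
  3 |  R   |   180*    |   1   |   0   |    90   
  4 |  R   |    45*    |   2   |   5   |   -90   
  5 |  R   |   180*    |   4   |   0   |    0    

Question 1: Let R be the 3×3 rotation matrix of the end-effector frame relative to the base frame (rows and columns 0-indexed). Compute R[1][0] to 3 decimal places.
End-effector x-axis (col 0 of R) = (0.7071,-0.7071,-0.0000)
R[1][0] = -0.7071

-0.707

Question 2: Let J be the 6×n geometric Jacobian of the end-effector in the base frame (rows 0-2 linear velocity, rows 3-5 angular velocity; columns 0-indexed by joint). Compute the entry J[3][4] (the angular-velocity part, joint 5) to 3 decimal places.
axis z_4 = (-0.7071,-0.7071,-0.0000); lever o_n−o_4 = (-2.8284,-2.8284,0.0000)
cross product → J_v[:, 4] = (-0.0000,0.0000,0.0000)
J_ω[:, 4] = z_4
entry J[3][4] = -0.7071

-0.707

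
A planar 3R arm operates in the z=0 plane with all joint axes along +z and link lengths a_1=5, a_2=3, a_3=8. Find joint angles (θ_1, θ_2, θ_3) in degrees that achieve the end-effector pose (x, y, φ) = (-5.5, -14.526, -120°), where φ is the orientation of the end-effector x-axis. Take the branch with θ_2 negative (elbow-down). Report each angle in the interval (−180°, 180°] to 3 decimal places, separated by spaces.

-89.994 -30.016 0.011

wrist centre = target − a_3·(cos φ, sin φ) = (-1.5000, -7.5978)
cos θ_2 = (59.9765−5²−3²)/(2·5·3) = 0.8659; θ_2 = -30.0162° (elbow-down)
β = atan2(-7.5978,-1.5000) = -101.1680°; ψ = atan2(-1.5007,7.5977) = -11.1736°
θ_1 = β − ψ = -89.9945°
θ_3 = φ − θ_1 − θ_2 = 0.0107° (wrapped to (-180°,180°])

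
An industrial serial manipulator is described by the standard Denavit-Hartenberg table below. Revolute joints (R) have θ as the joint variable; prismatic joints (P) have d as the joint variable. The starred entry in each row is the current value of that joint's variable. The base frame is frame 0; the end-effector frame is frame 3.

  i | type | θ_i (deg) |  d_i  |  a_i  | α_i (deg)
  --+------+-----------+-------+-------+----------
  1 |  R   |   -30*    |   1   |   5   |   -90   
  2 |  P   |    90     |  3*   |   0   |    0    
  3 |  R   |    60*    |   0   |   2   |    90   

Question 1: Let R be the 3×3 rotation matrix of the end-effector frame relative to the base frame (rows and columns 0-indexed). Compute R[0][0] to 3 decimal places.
End-effector x-axis (col 0 of R) = (-0.7500,0.4330,-0.5000)
R[0][0] = -0.7500

-0.750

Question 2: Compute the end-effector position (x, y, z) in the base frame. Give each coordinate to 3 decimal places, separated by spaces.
4.330 0.964 -0.000

after link 1: o_1 = (4.3301, -2.5000, 1.0000)
after link 2: o_2 = (5.8301, 0.0981, 1.0000)
after link 3: o_3 = (4.3301, 0.9641, -0.0000)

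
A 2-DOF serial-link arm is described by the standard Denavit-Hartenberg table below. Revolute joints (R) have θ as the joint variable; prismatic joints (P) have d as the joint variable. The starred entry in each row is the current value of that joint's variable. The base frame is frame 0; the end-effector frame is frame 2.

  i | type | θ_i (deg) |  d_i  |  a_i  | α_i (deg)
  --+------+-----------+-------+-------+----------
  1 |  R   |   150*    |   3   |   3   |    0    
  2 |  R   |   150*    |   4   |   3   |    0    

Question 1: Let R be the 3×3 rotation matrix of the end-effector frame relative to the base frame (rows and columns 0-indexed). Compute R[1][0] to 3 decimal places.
-0.866

End-effector x-axis (col 0 of R) = (0.5000,-0.8660,0.0000)
R[1][0] = -0.8660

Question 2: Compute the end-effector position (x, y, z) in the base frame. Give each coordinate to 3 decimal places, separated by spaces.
-1.098 -1.098 7.000

after link 1: o_1 = (-2.5981, 1.5000, 3.0000)
after link 2: o_2 = (-1.0981, -1.0981, 7.0000)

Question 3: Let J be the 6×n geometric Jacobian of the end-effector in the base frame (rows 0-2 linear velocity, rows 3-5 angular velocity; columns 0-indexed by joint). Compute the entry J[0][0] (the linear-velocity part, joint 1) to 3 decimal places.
1.098

axis z_0 = ẑ; lever o_n−o_0 = (-1.0981,-1.0981,7.0000)
cross product → J_v[:, 0] = (1.0981,-1.0981,0.0000)
J_ω[:, 0] = z_0
entry J[0][0] = 1.0981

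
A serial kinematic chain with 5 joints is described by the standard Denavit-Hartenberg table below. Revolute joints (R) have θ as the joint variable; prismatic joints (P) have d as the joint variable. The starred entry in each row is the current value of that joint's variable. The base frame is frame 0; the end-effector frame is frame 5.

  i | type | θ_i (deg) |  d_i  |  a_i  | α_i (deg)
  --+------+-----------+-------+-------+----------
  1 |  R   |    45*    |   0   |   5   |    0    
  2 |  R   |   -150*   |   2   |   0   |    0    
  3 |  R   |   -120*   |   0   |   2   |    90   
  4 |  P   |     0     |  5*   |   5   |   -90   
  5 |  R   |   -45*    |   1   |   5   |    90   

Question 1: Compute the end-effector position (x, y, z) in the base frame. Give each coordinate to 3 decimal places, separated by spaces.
2.121 17.021 3.000

after link 1: o_1 = (3.5355, 3.5355, 0.0000)
after link 2: o_2 = (3.5355, 3.5355, 2.0000)
after link 3: o_3 = (2.1213, 4.9497, 2.0000)
after link 4: o_4 = (2.1213, 12.0208, 2.0000)
after link 5: o_5 = (2.1213, 17.0208, 3.0000)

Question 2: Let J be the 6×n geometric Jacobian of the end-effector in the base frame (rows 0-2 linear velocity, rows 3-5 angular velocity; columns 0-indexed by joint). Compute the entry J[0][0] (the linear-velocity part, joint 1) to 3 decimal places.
-17.021

axis z_0 = ẑ; lever o_n−o_0 = (2.1213,17.0208,3.0000)
cross product → J_v[:, 0] = (-17.0208,2.1213,0.0000)
J_ω[:, 0] = z_0
entry J[0][0] = -17.0208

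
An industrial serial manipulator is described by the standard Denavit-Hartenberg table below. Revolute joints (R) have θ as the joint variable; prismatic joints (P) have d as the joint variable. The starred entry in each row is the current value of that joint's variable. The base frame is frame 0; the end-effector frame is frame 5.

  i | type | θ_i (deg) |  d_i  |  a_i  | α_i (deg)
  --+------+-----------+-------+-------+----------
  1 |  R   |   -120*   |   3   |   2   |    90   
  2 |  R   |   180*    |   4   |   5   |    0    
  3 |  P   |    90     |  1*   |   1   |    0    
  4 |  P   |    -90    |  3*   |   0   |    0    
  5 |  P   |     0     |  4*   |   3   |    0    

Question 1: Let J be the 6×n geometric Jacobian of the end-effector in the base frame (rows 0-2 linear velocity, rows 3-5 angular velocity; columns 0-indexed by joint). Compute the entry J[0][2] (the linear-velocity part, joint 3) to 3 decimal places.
-0.866

prismatic axis z_2 = (-0.8660,0.5000,0.0000)
J_v[:, 2] = z_2; J_ω[:, 2] = (0,0,0)
entry J[0][2] = -0.8660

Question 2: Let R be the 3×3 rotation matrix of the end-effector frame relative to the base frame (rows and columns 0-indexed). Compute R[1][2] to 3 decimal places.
0.500

End-effector z-axis (col 2 of R) = (-0.8660,0.5000,0.0000)
R[1][2] = 0.5000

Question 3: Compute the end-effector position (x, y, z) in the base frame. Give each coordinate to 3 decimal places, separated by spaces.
after link 1: o_1 = (-1.0000, -1.7321, 3.0000)
after link 2: o_2 = (-1.9641, 4.5981, 3.0000)
after link 3: o_3 = (-2.8301, 5.0981, 2.0000)
after link 4: o_4 = (-5.4282, 6.5981, 2.0000)
after link 5: o_5 = (-7.3923, 11.1962, 2.0000)

-7.392 11.196 2.000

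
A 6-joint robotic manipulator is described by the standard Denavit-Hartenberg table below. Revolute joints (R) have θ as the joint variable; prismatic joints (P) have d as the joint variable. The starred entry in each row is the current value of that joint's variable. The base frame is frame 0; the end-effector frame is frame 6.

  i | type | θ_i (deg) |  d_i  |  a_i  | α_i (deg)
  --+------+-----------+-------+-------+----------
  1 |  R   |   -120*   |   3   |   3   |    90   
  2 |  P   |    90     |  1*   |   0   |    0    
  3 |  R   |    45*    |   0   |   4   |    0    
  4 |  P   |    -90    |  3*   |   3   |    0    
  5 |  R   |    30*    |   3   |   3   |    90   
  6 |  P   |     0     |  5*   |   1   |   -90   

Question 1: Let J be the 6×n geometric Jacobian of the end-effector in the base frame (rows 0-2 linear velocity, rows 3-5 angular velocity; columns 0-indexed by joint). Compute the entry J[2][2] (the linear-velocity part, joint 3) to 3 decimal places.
axis z_2 = (-0.8660,0.5000,0.0000); lever o_n−o_2 = (-7.7751,-1.4668,7.5194)
cross product → J_v[:, 2] = (3.7597,6.5120,5.1578)
J_ω[:, 2] = z_2
entry J[2][2] = 5.1578

5.158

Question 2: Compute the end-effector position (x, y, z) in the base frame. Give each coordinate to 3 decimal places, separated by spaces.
-10.141 -3.565 10.519

after link 1: o_1 = (-1.5000, -2.5981, 3.0000)
after link 2: o_2 = (-2.3660, -2.0981, 3.0000)
after link 3: o_3 = (-0.9518, 0.3514, 5.8284)
after link 4: o_4 = (-4.6105, 0.0143, 7.9497)
after link 5: o_5 = (-7.5969, 0.8419, 10.8475)
after link 6: o_6 = (-10.1411, -3.5649, 10.5194)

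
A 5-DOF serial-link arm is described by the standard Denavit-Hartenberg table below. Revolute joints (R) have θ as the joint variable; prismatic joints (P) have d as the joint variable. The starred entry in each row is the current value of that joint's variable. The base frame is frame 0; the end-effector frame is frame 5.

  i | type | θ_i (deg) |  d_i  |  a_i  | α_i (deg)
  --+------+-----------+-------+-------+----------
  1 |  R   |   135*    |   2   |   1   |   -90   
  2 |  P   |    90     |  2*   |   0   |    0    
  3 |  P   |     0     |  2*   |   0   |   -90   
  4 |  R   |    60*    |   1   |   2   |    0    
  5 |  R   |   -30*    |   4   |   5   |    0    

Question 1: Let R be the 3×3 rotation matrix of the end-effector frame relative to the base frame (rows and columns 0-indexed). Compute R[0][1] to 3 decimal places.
End-effector y-axis (col 1 of R) = (0.6124,0.6124,0.5000)
R[0][1] = 0.6124

0.612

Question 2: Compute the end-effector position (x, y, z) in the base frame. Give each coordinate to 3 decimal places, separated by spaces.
2.993 -2.664 -3.330

after link 1: o_1 = (-0.7071, 0.7071, 2.0000)
after link 2: o_2 = (-2.1213, -0.7071, 2.0000)
after link 3: o_3 = (-3.5355, -2.1213, 2.0000)
after link 4: o_4 = (-1.6037, -1.6037, 1.0000)
after link 5: o_5 = (2.9925, -2.6643, -3.3301)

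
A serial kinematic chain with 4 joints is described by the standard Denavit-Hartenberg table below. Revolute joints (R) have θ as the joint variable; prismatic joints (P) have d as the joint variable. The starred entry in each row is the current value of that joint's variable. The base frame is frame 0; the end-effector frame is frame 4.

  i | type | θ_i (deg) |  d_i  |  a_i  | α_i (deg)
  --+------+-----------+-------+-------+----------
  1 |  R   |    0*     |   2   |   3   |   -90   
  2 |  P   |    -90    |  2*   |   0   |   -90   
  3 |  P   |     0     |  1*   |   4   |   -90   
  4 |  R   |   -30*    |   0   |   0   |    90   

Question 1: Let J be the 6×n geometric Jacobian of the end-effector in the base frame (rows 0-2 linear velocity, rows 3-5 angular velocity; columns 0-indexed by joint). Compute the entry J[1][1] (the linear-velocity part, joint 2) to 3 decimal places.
1.000

prismatic axis z_1 = (0.0000,1.0000,0.0000)
J_v[:, 1] = z_1; J_ω[:, 1] = (0,0,0)
entry J[1][1] = 1.0000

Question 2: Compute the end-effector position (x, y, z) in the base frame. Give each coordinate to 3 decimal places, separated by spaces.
after link 1: o_1 = (3.0000, 0.0000, 2.0000)
after link 2: o_2 = (3.0000, 2.0000, 2.0000)
after link 3: o_3 = (4.0000, 2.0000, 6.0000)
after link 4: o_4 = (4.0000, 2.0000, 6.0000)

4.000 2.000 6.000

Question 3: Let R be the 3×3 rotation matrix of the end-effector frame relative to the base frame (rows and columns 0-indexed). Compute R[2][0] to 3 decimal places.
0.866

End-effector x-axis (col 0 of R) = (0.5000,0.0000,0.8660)
R[2][0] = 0.8660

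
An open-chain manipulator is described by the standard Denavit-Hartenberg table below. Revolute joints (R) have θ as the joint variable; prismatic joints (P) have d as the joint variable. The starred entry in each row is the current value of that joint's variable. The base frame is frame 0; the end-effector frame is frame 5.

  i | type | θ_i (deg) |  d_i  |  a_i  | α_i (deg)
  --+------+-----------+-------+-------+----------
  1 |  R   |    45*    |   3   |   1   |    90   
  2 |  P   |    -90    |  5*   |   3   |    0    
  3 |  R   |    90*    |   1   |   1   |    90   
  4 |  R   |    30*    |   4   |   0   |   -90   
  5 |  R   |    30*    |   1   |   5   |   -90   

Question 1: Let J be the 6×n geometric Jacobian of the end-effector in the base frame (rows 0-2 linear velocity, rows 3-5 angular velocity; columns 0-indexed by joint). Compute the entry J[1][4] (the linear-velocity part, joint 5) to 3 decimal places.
-0.647

axis z_4 = (0.2588,-0.9659,0.0000); lever o_n−o_4 = (4.4414,0.1548,2.5000)
cross product → J_v[:, 4] = (-2.4148,-0.6470,4.3301)
J_ω[:, 4] = z_4
entry J[1][4] = -0.6470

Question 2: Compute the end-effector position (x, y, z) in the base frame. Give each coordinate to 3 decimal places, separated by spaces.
10.098 -2.674 -1.500

after link 1: o_1 = (0.7071, 0.7071, 3.0000)
after link 2: o_2 = (4.2426, -2.8284, 0.0000)
after link 3: o_3 = (5.6569, -2.8284, 0.0000)
after link 4: o_4 = (5.6569, -2.8284, -4.0000)
after link 5: o_5 = (10.0983, -2.6736, -1.5000)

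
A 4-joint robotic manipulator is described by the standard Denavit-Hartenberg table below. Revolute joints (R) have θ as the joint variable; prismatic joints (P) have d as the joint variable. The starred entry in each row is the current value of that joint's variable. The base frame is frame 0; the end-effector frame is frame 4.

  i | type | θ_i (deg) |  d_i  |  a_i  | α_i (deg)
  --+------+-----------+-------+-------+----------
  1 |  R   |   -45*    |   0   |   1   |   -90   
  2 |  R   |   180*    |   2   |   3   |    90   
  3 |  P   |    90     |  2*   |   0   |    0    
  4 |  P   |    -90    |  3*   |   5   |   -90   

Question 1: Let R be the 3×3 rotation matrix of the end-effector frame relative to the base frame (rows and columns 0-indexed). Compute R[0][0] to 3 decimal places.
End-effector x-axis (col 0 of R) = (-0.7071,0.7071,-0.0000)
R[0][0] = -0.7071

-0.707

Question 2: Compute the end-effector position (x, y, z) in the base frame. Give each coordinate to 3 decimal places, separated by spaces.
-3.536 6.364 -5.000

after link 1: o_1 = (0.7071, -0.7071, 0.0000)
after link 2: o_2 = (-0.0000, 2.8284, -0.0000)
after link 3: o_3 = (0.0000, 2.8284, -2.0000)
after link 4: o_4 = (-3.5355, 6.3640, -5.0000)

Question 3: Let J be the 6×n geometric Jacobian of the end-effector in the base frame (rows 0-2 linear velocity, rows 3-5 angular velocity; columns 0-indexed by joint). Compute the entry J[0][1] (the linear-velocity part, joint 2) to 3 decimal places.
axis z_1 = (0.7071,0.7071,0.0000); lever o_n−o_1 = (-4.2426,7.0711,-5.0000)
cross product → J_v[:, 1] = (-3.5355,3.5355,8.0000)
J_ω[:, 1] = z_1
entry J[0][1] = -3.5355

-3.536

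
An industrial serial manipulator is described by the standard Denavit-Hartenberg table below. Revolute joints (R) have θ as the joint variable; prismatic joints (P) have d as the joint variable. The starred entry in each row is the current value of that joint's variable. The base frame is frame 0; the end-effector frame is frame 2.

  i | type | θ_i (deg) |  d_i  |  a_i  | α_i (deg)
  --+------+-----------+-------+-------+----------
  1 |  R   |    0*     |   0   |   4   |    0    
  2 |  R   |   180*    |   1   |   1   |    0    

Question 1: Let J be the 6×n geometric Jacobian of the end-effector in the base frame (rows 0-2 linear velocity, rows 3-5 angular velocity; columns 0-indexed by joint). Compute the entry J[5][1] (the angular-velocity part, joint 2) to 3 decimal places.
axis z_1 = (0.0000,0.0000,1.0000); lever o_n−o_1 = (-1.0000,0.0000,1.0000)
cross product → J_v[:, 1] = (-0.0000,-1.0000,0.0000)
J_ω[:, 1] = z_1
entry J[5][1] = 1.0000

1.000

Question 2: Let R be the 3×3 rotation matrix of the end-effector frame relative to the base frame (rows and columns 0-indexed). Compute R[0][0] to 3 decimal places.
End-effector x-axis (col 0 of R) = (-1.0000,0.0000,0.0000)
R[0][0] = -1.0000

-1.000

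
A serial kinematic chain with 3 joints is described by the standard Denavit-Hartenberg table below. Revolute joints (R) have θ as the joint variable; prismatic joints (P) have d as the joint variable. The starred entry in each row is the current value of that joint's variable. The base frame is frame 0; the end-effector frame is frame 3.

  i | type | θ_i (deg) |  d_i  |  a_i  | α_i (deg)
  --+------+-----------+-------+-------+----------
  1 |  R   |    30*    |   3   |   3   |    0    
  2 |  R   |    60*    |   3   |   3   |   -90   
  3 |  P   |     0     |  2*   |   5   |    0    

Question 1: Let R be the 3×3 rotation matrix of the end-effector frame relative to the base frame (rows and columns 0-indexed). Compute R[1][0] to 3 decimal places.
1.000

End-effector x-axis (col 0 of R) = (0.0000,1.0000,0.0000)
R[1][0] = 1.0000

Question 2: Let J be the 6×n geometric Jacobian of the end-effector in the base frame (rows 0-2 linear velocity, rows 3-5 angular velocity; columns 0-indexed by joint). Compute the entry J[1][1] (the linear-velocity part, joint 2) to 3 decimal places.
axis z_1 = (0.0000,0.0000,1.0000); lever o_n−o_1 = (-2.0000,8.0000,3.0000)
cross product → J_v[:, 1] = (-8.0000,-2.0000,0.0000)
J_ω[:, 1] = z_1
entry J[1][1] = -2.0000

-2.000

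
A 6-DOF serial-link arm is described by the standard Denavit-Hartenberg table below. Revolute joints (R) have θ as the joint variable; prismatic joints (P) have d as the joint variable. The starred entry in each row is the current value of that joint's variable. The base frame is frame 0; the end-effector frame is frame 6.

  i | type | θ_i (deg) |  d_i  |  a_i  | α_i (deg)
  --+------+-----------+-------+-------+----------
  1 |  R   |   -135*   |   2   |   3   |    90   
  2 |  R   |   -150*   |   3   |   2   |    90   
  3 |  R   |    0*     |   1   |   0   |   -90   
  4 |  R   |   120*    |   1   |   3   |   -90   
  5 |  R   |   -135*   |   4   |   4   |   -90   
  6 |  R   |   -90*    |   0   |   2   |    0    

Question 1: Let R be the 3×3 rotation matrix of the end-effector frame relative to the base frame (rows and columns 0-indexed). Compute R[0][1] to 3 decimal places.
End-effector y-axis (col 1 of R) = (-0.0670,0.9330,0.3536)
R[0][1] = -0.0670

-0.067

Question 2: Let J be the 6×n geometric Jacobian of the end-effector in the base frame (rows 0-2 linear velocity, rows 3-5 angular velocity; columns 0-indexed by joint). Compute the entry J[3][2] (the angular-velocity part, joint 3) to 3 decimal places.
axis z_2 = (0.3536,0.3536,0.8660); lever o_n−o_2 = (-4.5799,0.8343,5.9764)
cross product → J_v[:, 2] = (1.3905,-6.0793,1.9142)
J_ω[:, 2] = z_2
entry J[3][2] = 0.3536

0.354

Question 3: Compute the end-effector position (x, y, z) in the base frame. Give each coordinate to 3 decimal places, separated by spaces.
after link 1: o_1 = (-2.1213, -2.1213, 2.0000)
after link 2: o_2 = (-3.0179, 1.2247, 1.0000)
after link 3: o_3 = (-2.6643, 1.5783, 1.8660)
after link 4: o_4 = (-5.2086, 0.4483, 0.3660)
after link 5: o_5 = (-6.8907, 2.7661, 5.2443)
after link 6: o_6 = (-7.5978, 2.0590, 6.9764)

-7.598 2.059 6.976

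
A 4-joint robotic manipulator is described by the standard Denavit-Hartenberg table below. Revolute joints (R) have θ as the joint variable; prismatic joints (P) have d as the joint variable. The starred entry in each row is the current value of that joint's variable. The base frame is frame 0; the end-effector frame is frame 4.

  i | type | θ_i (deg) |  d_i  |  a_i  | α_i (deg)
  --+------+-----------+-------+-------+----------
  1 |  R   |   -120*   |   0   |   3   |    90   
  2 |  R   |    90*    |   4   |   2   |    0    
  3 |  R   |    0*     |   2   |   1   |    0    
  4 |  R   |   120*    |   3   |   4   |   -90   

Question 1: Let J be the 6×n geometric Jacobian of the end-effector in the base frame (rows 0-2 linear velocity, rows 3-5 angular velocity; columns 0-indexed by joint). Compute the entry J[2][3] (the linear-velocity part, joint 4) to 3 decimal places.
-3.464

axis z_3 = (-0.8660,0.5000,0.0000); lever o_n−o_3 = (-0.8660,4.5000,-2.0000)
cross product → J_v[:, 3] = (-1.0000,-1.7321,-3.4641)
J_ω[:, 3] = z_3
entry J[2][3] = -3.4641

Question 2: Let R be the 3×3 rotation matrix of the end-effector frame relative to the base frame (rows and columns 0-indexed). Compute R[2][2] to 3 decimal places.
-0.866

End-effector z-axis (col 2 of R) = (-0.2500,-0.4330,-0.8660)
R[2][2] = -0.8660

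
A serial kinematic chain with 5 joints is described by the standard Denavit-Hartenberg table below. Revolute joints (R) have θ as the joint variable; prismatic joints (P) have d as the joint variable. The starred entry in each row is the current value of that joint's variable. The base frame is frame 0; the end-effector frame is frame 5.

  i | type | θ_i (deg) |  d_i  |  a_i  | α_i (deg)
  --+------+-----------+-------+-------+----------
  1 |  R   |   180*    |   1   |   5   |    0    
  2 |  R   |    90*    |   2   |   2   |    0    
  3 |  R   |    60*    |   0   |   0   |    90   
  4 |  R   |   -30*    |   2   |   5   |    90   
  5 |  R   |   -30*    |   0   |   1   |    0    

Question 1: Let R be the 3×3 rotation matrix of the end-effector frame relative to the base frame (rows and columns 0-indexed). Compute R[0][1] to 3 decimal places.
End-effector y-axis (col 1 of R) = (-0.0580,-0.9665,-0.2500)
R[0][1] = -0.0580

-0.058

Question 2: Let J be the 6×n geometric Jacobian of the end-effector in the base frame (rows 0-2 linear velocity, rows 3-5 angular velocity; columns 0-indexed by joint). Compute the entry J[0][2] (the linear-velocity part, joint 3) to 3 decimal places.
axis z_2 = (0.0000,0.0000,1.0000); lever o_n−o_2 = (3.6495,-3.8391,-2.9330)
cross product → J_v[:, 2] = (3.8391,3.6495,-0.0000)
J_ω[:, 2] = z_2
entry J[0][2] = 3.8391

3.839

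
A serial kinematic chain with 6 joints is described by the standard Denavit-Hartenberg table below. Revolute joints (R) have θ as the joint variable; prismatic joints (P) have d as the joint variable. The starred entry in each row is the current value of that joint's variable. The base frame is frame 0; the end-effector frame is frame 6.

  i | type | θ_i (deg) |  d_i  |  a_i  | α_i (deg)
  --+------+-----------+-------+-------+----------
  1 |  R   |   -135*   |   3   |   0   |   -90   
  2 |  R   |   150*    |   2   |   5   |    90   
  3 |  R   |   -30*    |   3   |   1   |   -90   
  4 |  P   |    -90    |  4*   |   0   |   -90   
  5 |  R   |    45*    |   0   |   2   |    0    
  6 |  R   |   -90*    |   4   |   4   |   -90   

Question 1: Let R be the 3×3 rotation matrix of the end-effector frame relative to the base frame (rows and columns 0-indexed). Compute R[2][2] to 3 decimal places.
-0.436

End-effector z-axis (col 2 of R) = (-0.8995,-0.0335,-0.4356)
R[2][2] = -0.4356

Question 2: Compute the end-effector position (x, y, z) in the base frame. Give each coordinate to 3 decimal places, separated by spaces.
after link 1: o_1 = (0.0000, 0.0000, 3.0000)
after link 2: o_2 = (4.4761, 1.6476, 0.5000)
after link 3: o_3 = (3.5922, 1.4709, -2.5311)
after link 4: o_4 = (7.2664, 0.2461, -3.5311)
after link 5: o_5 = (5.4674, 0.1791, -4.4023)
after link 6: o_6 = (7.7726, 1.8486, -9.2909)

7.773 1.849 -9.291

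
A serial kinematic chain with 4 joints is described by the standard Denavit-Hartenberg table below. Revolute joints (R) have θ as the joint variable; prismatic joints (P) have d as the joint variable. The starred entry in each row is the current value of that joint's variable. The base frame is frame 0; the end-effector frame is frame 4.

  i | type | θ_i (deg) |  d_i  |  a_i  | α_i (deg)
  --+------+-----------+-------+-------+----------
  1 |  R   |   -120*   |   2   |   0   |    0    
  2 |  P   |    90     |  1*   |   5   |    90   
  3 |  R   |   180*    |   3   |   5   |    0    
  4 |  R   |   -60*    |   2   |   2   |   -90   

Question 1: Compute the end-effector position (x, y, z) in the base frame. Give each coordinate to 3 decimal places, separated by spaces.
after link 1: o_1 = (0.0000, 0.0000, 2.0000)
after link 2: o_2 = (4.3301, -2.5000, 3.0000)
after link 3: o_3 = (-1.5000, -2.5981, 3.0000)
after link 4: o_4 = (-3.3660, -3.8301, 4.7321)

-3.366 -3.830 4.732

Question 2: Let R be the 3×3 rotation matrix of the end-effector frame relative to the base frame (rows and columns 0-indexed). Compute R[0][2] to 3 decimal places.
-0.750

End-effector z-axis (col 2 of R) = (-0.7500,0.4330,-0.5000)
R[0][2] = -0.7500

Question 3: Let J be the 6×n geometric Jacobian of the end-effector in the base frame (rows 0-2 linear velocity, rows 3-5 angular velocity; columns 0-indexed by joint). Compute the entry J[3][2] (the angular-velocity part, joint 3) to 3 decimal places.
axis z_2 = (-0.5000,-0.8660,0.0000); lever o_n−o_2 = (-7.6962,-1.3301,1.7321)
cross product → J_v[:, 2] = (-1.5000,0.8660,-6.0000)
J_ω[:, 2] = z_2
entry J[3][2] = -0.5000

-0.500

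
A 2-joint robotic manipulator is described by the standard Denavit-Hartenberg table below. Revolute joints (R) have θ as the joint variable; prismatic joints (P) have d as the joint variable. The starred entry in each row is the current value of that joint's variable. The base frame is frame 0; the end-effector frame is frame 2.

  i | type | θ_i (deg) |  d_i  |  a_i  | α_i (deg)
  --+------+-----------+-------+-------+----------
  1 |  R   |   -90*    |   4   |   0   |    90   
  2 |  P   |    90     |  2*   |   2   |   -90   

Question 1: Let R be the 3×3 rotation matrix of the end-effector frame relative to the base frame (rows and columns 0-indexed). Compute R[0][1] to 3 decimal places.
End-effector y-axis (col 1 of R) = (1.0000,0.0000,-0.0000)
R[0][1] = 1.0000

1.000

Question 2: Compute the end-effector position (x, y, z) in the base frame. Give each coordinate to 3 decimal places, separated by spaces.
-2.000 -0.000 6.000

after link 1: o_1 = (0.0000, 0.0000, 4.0000)
after link 2: o_2 = (-2.0000, -0.0000, 6.0000)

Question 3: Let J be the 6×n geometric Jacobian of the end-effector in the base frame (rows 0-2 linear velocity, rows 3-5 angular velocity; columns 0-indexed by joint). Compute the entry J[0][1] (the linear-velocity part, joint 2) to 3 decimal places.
-1.000

prismatic axis z_1 = (-1.0000,-0.0000,0.0000)
J_v[:, 1] = z_1; J_ω[:, 1] = (0,0,0)
entry J[0][1] = -1.0000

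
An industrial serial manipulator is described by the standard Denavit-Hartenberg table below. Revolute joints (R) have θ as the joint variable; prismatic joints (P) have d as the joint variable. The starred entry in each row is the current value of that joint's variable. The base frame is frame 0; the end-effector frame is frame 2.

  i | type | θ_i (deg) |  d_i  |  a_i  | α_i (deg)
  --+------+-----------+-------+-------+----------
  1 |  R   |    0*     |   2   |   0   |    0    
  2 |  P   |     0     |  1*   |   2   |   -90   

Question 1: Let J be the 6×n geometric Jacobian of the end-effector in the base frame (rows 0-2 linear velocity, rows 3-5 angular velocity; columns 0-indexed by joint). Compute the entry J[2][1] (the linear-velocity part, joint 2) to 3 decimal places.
prismatic axis z_1 = (0.0000,0.0000,1.0000)
J_v[:, 1] = z_1; J_ω[:, 1] = (0,0,0)
entry J[2][1] = 1.0000

1.000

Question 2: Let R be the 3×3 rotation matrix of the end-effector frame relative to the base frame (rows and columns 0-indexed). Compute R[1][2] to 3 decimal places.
End-effector z-axis (col 2 of R) = (0.0000,1.0000,0.0000)
R[1][2] = 1.0000

1.000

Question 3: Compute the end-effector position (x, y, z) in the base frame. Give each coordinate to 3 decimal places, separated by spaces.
after link 1: o_1 = (0.0000, 0.0000, 2.0000)
after link 2: o_2 = (2.0000, 0.0000, 3.0000)

2.000 0.000 3.000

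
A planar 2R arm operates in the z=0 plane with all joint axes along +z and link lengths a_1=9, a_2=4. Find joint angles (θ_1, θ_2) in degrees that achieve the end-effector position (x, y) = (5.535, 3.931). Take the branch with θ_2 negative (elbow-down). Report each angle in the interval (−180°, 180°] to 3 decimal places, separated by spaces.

60.005 -134.999

cos θ_2 = (46.0890−9²−4²)/(2·9·4) = -0.7071; θ_2 = -134.9992° (elbow-down)
β = atan2(3.9310,5.5350) = 35.3827°; ψ = atan2(-2.8285,6.1716) = -24.6221°
θ_1 = β − ψ = 60.0048°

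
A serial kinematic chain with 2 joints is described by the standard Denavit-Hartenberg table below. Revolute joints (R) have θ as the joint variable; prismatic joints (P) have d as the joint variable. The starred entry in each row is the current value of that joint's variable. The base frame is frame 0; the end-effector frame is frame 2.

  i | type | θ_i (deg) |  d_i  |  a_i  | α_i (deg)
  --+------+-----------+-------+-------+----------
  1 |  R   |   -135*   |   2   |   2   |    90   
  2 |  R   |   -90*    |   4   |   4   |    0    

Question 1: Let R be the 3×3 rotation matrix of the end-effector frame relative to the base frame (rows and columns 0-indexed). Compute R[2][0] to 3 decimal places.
-1.000

End-effector x-axis (col 0 of R) = (-0.0000,-0.0000,-1.0000)
R[2][0] = -1.0000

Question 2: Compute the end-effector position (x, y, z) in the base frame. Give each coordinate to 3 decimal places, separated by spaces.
after link 1: o_1 = (-1.4142, -1.4142, 2.0000)
after link 2: o_2 = (-4.2426, 1.4142, -2.0000)

-4.243 1.414 -2.000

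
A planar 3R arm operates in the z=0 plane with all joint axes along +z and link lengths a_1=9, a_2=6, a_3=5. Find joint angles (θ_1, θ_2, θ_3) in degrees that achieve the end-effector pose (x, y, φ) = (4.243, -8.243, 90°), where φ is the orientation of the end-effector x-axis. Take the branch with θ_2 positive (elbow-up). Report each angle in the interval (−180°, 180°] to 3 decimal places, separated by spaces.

-89.995 44.991 135.005

wrist centre = target − a_3·(cos φ, sin φ) = (4.2430, -13.2430)
cos θ_2 = (193.3801−9²−6²)/(2·9·6) = 0.7072; θ_2 = 44.9906° (elbow-up)
β = atan2(-13.2430,4.2430) = -72.2348°; ψ = atan2(4.2419,13.2433) = 17.7607°
θ_1 = β − ψ = -89.9954°
θ_3 = φ − θ_1 − θ_2 = 135.0049° (wrapped to (-180°,180°])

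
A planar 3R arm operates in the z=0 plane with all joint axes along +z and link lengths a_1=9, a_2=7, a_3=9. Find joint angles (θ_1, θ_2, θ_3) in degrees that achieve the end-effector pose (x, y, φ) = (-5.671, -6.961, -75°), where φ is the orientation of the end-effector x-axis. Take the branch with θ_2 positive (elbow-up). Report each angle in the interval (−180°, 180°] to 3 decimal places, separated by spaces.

120.000 119.996 45.004

wrist centre = target − a_3·(cos φ, sin φ) = (-8.0004, 1.7323)
cos θ_2 = (67.0069−9²−7²)/(2·9·7) = -0.4999; θ_2 = 119.9964° (elbow-up)
β = atan2(1.7323,-8.0004) = 167.7823°; ψ = atan2(6.0624,5.5004) = 47.7827°
θ_1 = β − ψ = 119.9996°
θ_3 = φ − θ_1 − θ_2 = 45.0041° (wrapped to (-180°,180°])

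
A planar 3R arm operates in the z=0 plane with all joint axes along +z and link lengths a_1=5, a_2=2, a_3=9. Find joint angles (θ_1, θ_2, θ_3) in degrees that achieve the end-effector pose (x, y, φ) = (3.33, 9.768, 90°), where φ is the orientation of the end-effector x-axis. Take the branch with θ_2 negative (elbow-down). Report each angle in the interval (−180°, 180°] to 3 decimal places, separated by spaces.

wrist centre = target − a_3·(cos φ, sin φ) = (3.3300, 0.7680)
cos θ_2 = (11.6787−5²−2²)/(2·5·2) = -0.8661; θ_2 = -150.0044° (elbow-down)
β = atan2(0.7680,3.3300) = 12.9871°; ψ = atan2(-0.9999,3.2679) = -17.0125°
θ_1 = β − ψ = 29.9996°
θ_3 = φ − θ_1 − θ_2 = -149.9952° (wrapped to (-180°,180°])

30.000 -150.004 -149.995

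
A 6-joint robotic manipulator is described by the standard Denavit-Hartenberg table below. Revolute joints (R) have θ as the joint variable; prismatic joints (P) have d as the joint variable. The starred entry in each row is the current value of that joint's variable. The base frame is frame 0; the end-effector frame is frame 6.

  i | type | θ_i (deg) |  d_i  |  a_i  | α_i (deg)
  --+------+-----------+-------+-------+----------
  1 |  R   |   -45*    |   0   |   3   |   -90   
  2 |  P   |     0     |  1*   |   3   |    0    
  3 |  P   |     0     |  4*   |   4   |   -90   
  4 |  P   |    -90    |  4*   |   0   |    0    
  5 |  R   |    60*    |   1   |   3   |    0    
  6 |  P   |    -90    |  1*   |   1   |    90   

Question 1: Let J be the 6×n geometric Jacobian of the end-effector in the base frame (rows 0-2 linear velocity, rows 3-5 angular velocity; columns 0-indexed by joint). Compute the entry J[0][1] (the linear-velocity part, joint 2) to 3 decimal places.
0.707

prismatic axis z_1 = (0.7071,0.7071,0.0000)
J_v[:, 1] = z_1; J_ω[:, 1] = (0,0,0)
entry J[0][1] = 0.7071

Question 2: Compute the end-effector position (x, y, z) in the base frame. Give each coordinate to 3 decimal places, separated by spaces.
after link 1: o_1 = (2.1213, -2.1213, 0.0000)
after link 2: o_2 = (4.9497, -3.5355, 0.0000)
after link 3: o_3 = (10.6066, -3.5355, 0.0000)
after link 4: o_4 = (10.6066, -3.5355, -4.0000)
after link 5: o_5 = (13.5044, -4.3120, -5.0000)
after link 6: o_6 = (13.7632, -3.3461, -6.0000)

13.763 -3.346 -6.000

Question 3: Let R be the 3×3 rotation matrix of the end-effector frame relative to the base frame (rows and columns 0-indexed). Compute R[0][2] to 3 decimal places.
-0.966

End-effector z-axis (col 2 of R) = (-0.9659,0.2588,-0.0000)
R[0][2] = -0.9659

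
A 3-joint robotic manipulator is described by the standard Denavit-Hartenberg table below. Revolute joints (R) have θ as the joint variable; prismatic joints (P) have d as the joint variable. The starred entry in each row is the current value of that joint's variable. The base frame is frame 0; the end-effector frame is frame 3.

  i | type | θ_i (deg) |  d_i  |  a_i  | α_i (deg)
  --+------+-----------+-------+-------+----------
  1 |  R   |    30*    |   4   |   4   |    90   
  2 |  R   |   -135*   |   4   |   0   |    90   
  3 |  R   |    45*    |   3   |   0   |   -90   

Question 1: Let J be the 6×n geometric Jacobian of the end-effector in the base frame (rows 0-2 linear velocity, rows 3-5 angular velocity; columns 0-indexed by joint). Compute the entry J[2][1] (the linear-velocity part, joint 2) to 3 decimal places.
axis z_1 = (0.5000,-0.8660,0.0000); lever o_n−o_1 = (0.1629,-4.5248,2.1213)
cross product → J_v[:, 1] = (-1.8371,-1.0607,-2.1213)
J_ω[:, 1] = z_1
entry J[2][1] = -2.1213

-2.121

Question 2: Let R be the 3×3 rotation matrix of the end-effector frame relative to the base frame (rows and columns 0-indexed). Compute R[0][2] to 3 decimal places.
End-effector z-axis (col 2 of R) = (0.7866,-0.3624,0.5000)
R[0][2] = 0.7866

0.787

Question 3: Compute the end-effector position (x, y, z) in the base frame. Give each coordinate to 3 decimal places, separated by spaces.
after link 1: o_1 = (3.4641, 2.0000, 4.0000)
after link 2: o_2 = (5.4641, -1.4641, 4.0000)
after link 3: o_3 = (3.6270, -2.5248, 6.1213)

3.627 -2.525 6.121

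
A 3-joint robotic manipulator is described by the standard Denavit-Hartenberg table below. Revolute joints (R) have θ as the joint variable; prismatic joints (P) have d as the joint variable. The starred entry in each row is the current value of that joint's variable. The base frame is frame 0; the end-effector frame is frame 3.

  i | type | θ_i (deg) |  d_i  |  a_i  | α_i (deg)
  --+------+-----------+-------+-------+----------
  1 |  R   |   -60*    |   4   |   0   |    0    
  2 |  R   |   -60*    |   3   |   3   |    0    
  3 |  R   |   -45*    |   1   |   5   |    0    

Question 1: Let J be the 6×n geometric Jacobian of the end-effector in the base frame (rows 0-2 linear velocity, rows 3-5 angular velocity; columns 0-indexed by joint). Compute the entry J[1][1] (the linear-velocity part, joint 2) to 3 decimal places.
-6.330

axis z_1 = (0.0000,0.0000,1.0000); lever o_n−o_1 = (-6.3296,-3.8922,4.0000)
cross product → J_v[:, 1] = (3.8922,-6.3296,0.0000)
J_ω[:, 1] = z_1
entry J[1][1] = -6.3296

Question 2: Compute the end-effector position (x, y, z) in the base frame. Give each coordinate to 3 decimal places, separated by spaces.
-6.330 -3.892 8.000

after link 1: o_1 = (0.0000, 0.0000, 4.0000)
after link 2: o_2 = (-1.5000, -2.5981, 7.0000)
after link 3: o_3 = (-6.3296, -3.8922, 8.0000)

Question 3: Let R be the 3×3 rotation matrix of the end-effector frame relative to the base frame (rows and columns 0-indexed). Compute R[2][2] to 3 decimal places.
1.000

End-effector z-axis (col 2 of R) = (0.0000,0.0000,1.0000)
R[2][2] = 1.0000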